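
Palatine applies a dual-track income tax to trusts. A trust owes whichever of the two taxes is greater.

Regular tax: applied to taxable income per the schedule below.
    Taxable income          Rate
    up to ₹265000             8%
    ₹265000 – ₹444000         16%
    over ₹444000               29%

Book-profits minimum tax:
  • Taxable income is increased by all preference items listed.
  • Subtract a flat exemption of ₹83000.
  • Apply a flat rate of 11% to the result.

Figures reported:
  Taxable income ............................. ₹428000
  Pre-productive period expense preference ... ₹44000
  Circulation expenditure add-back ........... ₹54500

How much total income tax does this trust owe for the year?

₹48785

Regular tax:
  ₹265000 × 8% = ₹21200
  ₹163000 × 16% = ₹26080
  → ₹47280

Book-profits minimum tax:
  Adjusted income: ₹428000 + ₹44000 + ₹54500 = ₹526500
  Less exemption ₹83000 → base ₹443500
  ₹443500 × 11% = ₹48785

₹48785 > ₹47280, so the book-profits minimum tax is the binding amount.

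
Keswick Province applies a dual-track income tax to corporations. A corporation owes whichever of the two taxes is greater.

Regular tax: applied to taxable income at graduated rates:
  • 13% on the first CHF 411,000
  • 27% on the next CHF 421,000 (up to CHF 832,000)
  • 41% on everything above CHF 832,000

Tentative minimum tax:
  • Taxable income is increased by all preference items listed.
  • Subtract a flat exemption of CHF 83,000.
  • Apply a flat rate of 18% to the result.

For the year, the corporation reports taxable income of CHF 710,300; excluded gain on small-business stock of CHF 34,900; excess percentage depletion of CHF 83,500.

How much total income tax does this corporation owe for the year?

CHF 134,241

Regular tax:
  CHF 411,000 × 13% = CHF 53,430
  CHF 299,300 × 27% = CHF 80,811
  → CHF 134,241

Tentative minimum tax:
  Adjusted income: CHF 710,300 + CHF 34,900 + CHF 83,500 = CHF 828,700
  Less exemption CHF 83,000 → base CHF 745,700
  CHF 745,700 × 18% = CHF 134,226

CHF 134,241 > CHF 134,226, so the regular tax governs.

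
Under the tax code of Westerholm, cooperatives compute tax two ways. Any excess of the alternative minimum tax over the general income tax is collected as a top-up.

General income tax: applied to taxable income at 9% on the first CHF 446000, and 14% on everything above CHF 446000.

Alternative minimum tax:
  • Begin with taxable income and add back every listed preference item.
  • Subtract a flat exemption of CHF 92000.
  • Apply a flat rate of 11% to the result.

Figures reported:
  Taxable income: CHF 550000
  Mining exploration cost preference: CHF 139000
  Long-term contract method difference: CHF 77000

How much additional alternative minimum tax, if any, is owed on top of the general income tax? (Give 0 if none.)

Alternative minimum tax:
  Adjusted income: CHF 550000 + CHF 139000 + CHF 77000 = CHF 766000
  Less exemption CHF 92000 → base CHF 674000
  CHF 674000 × 11% = CHF 74140

General income tax:
  CHF 446000 × 9% = CHF 40140
  CHF 104000 × 14% = CHF 14560
  → CHF 54700

Excess of alternative minimum tax over general income tax: CHF 74140 − CHF 54700 = CHF 19440.

CHF 19440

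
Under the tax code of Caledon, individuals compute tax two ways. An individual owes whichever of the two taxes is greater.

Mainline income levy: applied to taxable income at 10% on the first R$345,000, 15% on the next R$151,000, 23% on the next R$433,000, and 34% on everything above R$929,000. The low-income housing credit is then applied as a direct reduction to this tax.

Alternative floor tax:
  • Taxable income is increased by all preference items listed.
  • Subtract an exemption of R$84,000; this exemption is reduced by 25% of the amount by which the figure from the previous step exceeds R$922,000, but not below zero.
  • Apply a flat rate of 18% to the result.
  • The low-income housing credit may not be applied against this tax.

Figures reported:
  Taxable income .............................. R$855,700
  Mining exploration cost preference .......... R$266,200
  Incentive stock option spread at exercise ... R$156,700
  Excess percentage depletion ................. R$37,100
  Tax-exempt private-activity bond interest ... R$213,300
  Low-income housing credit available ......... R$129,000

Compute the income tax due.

R$275,220

Mainline income levy:
  R$345,000 × 10% = R$34,500
  R$151,000 × 15% = R$22,650
  R$359,700 × 23% = R$82,731
  → R$139,881
  Less low-income housing credit R$129,000 → R$10,881

Alternative floor tax:
  Adjusted income: R$855,700 + R$266,200 + R$156,700 + R$37,100 + R$213,300 = R$1,529,000
  Exemption: 25% × (R$1,529,000 − R$922,000) = R$151,750 ≥ R$84,000, so the exemption is fully phased out
  Base: R$1,529,000 − R$0 = R$1,529,000
  R$1,529,000 × 18% = R$275,220

R$275,220 > R$10,881, so the alternative floor tax is the binding amount.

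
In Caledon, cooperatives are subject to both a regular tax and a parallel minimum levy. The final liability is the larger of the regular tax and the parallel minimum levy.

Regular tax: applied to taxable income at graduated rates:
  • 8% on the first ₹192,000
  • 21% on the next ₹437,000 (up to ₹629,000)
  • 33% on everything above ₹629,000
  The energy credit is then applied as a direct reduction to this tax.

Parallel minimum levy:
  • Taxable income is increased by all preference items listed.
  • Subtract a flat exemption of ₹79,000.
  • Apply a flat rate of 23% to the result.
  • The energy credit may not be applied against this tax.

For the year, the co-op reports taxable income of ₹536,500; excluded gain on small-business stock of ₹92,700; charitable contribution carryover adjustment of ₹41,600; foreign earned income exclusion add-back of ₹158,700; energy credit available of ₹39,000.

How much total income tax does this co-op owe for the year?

₹172,615

Regular tax:
  ₹192,000 × 8% = ₹15,360
  ₹344,500 × 21% = ₹72,345
  → ₹87,705
  Less energy credit ₹39,000 → ₹48,705

Parallel minimum levy:
  Adjusted income: ₹536,500 + ₹92,700 + ₹41,600 + ₹158,700 = ₹829,500
  Less exemption ₹79,000 → base ₹750,500
  ₹750,500 × 23% = ₹172,615

₹172,615 > ₹48,705, so the parallel minimum levy is the binding amount.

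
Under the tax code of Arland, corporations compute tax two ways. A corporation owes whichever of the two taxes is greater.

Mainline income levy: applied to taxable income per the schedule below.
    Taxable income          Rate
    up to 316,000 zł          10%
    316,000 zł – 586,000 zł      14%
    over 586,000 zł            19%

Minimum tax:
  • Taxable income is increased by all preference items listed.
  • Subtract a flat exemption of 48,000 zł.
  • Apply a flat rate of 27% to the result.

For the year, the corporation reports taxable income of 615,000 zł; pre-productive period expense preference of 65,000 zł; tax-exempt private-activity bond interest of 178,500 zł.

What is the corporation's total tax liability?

218,835 zł

Minimum tax:
  Adjusted income: 615,000 zł + 65,000 zł + 178,500 zł = 858,500 zł
  Less exemption 48,000 zł → base 810,500 zł
  810,500 zł × 27% = 218,835 zł

Mainline income levy:
  316,000 zł × 10% = 31,600 zł
  270,000 zł × 14% = 37,800 zł
  29,000 zł × 19% = 5,510 zł
  → 74,910 zł

218,835 zł > 74,910 zł, so the minimum tax is the binding amount.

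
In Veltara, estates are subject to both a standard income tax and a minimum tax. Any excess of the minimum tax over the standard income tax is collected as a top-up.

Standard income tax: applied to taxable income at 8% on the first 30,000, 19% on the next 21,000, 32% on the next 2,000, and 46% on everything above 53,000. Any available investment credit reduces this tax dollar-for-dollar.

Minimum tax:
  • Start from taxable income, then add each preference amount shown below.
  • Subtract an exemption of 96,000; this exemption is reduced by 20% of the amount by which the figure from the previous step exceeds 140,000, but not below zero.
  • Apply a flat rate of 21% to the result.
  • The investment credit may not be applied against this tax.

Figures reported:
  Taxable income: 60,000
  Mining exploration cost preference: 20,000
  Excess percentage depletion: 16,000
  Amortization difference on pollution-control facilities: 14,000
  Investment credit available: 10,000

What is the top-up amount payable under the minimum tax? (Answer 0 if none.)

2,690

Minimum tax:
  Adjusted income: 60,000 + 20,000 + 16,000 + 14,000 = 110,000
  Exemption: 110,000 ≤ 140,000, so full 96,000 applies
  Base: 110,000 − 96,000 = 14,000
  14,000 × 21% = 2,940

Standard income tax:
  30,000 × 8% = 2,400
  21,000 × 19% = 3,990
  2,000 × 32% = 640
  7,000 × 46% = 3,220
  → 10,250
  Less investment credit 10,000 → 250

Excess of minimum tax over standard income tax: 2,940 − 250 = 2,690.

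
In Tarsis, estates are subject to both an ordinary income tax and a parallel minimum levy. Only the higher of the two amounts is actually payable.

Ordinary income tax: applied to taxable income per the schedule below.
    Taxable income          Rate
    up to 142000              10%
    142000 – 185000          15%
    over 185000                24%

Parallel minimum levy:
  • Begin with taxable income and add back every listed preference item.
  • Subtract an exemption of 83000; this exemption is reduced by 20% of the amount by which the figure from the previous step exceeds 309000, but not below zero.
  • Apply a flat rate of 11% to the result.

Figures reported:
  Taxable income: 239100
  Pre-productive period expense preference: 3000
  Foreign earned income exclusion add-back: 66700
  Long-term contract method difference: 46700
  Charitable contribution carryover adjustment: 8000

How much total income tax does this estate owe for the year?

33634

Parallel minimum levy:
  Adjusted income: 239100 + 3000 + 66700 + 46700 + 8000 = 363500
  Exemption: 83000 − 20% × (363500 − 309000) = 83000 − 10900 = 72100
  Base: 363500 − 72100 = 291400
  291400 × 11% = 32054

Ordinary income tax:
  142000 × 10% = 14200
  43000 × 15% = 6450
  54100 × 24% = 12984
  → 33634

33634 > 32054, so the ordinary income tax governs.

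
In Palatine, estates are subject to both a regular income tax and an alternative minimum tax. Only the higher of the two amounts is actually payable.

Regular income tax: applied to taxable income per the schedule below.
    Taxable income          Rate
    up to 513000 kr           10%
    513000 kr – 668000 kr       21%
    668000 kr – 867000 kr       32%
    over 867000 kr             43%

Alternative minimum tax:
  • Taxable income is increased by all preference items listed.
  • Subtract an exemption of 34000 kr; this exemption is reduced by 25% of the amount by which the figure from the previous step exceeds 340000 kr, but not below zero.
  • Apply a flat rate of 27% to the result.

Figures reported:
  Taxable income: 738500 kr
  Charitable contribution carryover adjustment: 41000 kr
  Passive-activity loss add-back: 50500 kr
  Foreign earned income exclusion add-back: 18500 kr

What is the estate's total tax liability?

Regular income tax:
  513000 kr × 10% = 51300 kr
  155000 kr × 21% = 32550 kr
  70500 kr × 32% = 22560 kr
  → 106410 kr

Alternative minimum tax:
  Adjusted income: 738500 kr + 41000 kr + 50500 kr + 18500 kr = 848500 kr
  Exemption: 25% × (848500 kr − 340000 kr) = 127125 kr ≥ 34000 kr, so the exemption is fully phased out
  Base: 848500 kr − 0 kr = 848500 kr
  848500 kr × 27% = 229095 kr

229095 kr > 106410 kr, so the alternative minimum tax is the binding amount.

229095 kr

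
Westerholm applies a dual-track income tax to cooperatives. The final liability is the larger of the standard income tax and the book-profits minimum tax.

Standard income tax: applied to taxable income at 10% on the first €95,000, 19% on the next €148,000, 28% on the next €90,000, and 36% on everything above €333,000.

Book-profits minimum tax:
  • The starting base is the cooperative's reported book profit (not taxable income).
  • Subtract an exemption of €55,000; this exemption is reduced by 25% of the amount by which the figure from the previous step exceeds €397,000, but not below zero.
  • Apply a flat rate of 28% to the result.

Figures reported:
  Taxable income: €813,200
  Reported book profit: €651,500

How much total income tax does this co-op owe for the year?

€235,692

Book-profits minimum tax:
  Base (reported book profit): €651,500
  Exemption: 25% × (€651,500 − €397,000) = €63,625 ≥ €55,000, so the exemption is fully phased out
  Base: €651,500 − €0 = €651,500
  €651,500 × 28% = €182,420

Standard income tax:
  €95,000 × 10% = €9,500
  €148,000 × 19% = €28,120
  €90,000 × 28% = €25,200
  €480,200 × 36% = €172,872
  → €235,692

€235,692 > €182,420, so the standard income tax governs.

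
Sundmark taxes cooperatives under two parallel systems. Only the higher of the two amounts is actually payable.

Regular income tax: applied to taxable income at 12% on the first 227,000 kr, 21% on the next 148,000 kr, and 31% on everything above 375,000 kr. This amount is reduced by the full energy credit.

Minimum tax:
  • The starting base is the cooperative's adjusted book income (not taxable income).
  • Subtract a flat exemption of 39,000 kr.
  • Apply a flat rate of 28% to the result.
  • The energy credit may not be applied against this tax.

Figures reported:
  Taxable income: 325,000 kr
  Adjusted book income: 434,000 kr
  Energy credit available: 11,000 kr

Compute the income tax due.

Regular income tax:
  227,000 kr × 12% = 27,240 kr
  98,000 kr × 21% = 20,580 kr
  → 47,820 kr
  Less energy credit 11,000 kr → 36,820 kr

Minimum tax:
  Base (adjusted book income): 434,000 kr
  Less exemption 39,000 kr → base 395,000 kr
  395,000 kr × 28% = 110,600 kr

110,600 kr > 36,820 kr, so the minimum tax is the binding amount.

110,600 kr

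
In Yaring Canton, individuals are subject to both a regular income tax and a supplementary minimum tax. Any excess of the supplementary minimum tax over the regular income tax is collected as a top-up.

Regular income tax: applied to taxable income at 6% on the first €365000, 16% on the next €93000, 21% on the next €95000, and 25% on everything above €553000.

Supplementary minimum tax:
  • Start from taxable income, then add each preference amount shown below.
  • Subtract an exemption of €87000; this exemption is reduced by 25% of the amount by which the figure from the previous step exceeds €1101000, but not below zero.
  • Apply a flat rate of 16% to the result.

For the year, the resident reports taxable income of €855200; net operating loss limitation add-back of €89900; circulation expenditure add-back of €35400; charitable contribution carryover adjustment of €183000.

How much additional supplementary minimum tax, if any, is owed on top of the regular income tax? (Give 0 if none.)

€42460

Supplementary minimum tax:
  Adjusted income: €855200 + €89900 + €35400 + €183000 = €1163500
  Exemption: €87000 − 25% × (€1163500 − €1101000) = €87000 − €15625 = €71375
  Base: €1163500 − €71375 = €1092125
  €1092125 × 16% = €174740

Regular income tax:
  €365000 × 6% = €21900
  €93000 × 16% = €14880
  €95000 × 21% = €19950
  €302200 × 25% = €75550
  → €132280

Excess of supplementary minimum tax over regular income tax: €174740 − €132280 = €42460.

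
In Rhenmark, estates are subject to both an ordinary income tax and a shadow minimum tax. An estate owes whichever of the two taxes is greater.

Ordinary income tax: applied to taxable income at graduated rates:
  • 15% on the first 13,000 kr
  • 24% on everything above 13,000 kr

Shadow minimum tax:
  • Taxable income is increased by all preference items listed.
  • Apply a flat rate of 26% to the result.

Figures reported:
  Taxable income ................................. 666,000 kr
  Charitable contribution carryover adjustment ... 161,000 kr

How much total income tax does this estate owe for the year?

215,020 kr

Ordinary income tax:
  13,000 kr × 15% = 1,950 kr
  653,000 kr × 24% = 156,720 kr
  → 158,670 kr

Shadow minimum tax:
  Adjusted income: 666,000 kr + 161,000 kr = 827,000 kr
  827,000 kr × 26% = 215,020 kr

215,020 kr > 158,670 kr, so the shadow minimum tax is the binding amount.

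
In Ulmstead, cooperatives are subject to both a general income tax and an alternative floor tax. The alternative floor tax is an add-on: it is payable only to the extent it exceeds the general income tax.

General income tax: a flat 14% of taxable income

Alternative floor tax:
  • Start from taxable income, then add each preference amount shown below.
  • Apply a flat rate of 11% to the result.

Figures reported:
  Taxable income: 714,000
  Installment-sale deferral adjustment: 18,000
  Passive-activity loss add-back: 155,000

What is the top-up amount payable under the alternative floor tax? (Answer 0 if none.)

Alternative floor tax:
  Adjusted income: 714,000 + 18,000 + 155,000 = 887,000
  887,000 × 11% = 97,570

General income tax:
  714,000 × 14% = 99,960

97,570 ≤ 99,960, so no add-on is due.

0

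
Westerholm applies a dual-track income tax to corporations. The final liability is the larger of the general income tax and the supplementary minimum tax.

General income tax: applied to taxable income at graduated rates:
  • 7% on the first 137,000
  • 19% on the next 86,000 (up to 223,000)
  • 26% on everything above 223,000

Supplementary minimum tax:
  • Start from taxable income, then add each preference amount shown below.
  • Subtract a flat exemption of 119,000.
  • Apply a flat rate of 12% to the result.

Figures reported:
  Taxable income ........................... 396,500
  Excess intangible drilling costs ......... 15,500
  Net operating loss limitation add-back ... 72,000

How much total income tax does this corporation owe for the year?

71,040

General income tax:
  137,000 × 7% = 9,590
  86,000 × 19% = 16,340
  173,500 × 26% = 45,110
  → 71,040

Supplementary minimum tax:
  Adjusted income: 396,500 + 15,500 + 72,000 = 484,000
  Less exemption 119,000 → base 365,000
  365,000 × 12% = 43,800

71,040 > 43,800, so the general income tax governs.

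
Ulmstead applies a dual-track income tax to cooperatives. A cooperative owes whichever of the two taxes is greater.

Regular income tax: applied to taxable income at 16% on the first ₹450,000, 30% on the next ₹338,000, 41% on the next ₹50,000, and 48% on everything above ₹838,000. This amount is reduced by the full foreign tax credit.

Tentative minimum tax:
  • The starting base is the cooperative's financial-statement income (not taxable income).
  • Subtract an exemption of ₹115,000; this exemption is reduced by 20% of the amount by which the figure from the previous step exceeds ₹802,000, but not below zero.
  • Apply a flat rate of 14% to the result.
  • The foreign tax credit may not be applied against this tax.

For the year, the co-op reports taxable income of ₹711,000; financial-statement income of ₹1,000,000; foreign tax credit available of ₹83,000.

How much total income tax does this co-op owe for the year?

₹129,444

Regular income tax:
  ₹450,000 × 16% = ₹72,000
  ₹261,000 × 30% = ₹78,300
  → ₹150,300
  Less foreign tax credit ₹83,000 → ₹67,300

Tentative minimum tax:
  Base (financial-statement income): ₹1,000,000
  Exemption: ₹115,000 − 20% × (₹1,000,000 − ₹802,000) = ₹115,000 − ₹39,600 = ₹75,400
  Base: ₹1,000,000 − ₹75,400 = ₹924,600
  ₹924,600 × 14% = ₹129,444

₹129,444 > ₹67,300, so the tentative minimum tax is the binding amount.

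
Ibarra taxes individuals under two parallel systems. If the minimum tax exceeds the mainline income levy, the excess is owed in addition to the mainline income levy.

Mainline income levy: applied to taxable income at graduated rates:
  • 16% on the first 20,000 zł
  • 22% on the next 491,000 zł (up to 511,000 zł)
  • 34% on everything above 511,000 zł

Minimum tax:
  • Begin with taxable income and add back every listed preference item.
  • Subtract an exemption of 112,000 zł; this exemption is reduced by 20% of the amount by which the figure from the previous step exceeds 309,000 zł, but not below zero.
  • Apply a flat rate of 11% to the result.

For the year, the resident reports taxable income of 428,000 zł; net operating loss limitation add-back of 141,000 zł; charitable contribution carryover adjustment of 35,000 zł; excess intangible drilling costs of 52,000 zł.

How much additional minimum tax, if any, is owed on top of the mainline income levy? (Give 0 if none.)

Minimum tax:
  Adjusted income: 428,000 zł + 141,000 zł + 35,000 zł + 52,000 zł = 656,000 zł
  Exemption: 112,000 zł − 20% × (656,000 zł − 309,000 zł) = 112,000 zł − 69,400 zł = 42,600 zł
  Base: 656,000 zł − 42,600 zł = 613,400 zł
  613,400 zł × 11% = 67,474 zł

Mainline income levy:
  20,000 zł × 16% = 3,200 zł
  408,000 zł × 22% = 89,760 zł
  → 92,960 zł

67,474 zł ≤ 92,960 zł, so no add-on is due.

0 zł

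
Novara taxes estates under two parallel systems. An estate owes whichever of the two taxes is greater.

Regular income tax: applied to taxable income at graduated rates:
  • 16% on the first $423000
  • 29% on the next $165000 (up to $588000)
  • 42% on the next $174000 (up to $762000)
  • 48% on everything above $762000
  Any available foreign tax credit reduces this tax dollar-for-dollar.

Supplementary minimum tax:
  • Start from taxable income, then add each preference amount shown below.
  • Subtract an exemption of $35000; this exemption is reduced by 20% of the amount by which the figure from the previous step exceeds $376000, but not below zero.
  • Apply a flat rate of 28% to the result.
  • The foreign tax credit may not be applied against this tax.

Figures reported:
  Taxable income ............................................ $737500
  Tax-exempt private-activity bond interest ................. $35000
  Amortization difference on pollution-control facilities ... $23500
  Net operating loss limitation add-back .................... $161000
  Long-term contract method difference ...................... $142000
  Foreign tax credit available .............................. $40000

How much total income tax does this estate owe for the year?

Regular income tax:
  $423000 × 16% = $67680
  $165000 × 29% = $47850
  $149500 × 42% = $62790
  → $178320
  Less foreign tax credit $40000 → $138320

Supplementary minimum tax:
  Adjusted income: $737500 + $35000 + $23500 + $161000 + $142000 = $1099000
  Exemption: 20% × ($1099000 − $376000) = $144600 ≥ $35000, so the exemption is fully phased out
  Base: $1099000 − $0 = $1099000
  $1099000 × 28% = $307720

$307720 > $138320, so the supplementary minimum tax is the binding amount.

$307720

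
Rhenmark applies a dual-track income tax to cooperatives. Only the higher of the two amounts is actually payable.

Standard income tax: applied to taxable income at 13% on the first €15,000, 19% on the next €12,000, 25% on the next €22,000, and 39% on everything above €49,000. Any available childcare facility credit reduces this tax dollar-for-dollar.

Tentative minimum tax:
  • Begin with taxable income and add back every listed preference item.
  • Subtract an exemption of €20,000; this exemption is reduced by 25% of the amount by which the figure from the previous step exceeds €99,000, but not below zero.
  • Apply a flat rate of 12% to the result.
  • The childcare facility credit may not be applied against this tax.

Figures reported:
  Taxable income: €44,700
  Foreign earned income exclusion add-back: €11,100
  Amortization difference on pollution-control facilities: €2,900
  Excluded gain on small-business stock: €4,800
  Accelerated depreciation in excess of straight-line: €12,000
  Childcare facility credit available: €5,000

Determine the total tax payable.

Standard income tax:
  €15,000 × 13% = €1,950
  €12,000 × 19% = €2,280
  €17,700 × 25% = €4,425
  → €8,655
  Less childcare facility credit €5,000 → €3,655

Tentative minimum tax:
  Adjusted income: €44,700 + €11,100 + €2,900 + €4,800 + €12,000 = €75,500
  Exemption: €75,500 ≤ €99,000, so full €20,000 applies
  Base: €75,500 − €20,000 = €55,500
  €55,500 × 12% = €6,660

€6,660 > €3,655, so the tentative minimum tax is the binding amount.

€6,660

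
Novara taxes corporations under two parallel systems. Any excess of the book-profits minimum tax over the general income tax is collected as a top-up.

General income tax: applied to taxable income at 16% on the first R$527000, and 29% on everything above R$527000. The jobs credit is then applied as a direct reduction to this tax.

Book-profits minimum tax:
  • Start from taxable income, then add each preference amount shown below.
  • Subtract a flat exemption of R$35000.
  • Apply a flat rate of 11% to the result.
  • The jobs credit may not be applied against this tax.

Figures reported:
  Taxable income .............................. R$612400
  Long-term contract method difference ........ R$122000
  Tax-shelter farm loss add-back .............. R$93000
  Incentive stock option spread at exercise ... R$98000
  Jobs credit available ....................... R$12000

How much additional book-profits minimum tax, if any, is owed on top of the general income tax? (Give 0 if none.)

R$858

Book-profits minimum tax:
  Adjusted income: R$612400 + R$122000 + R$93000 + R$98000 = R$925400
  Less exemption R$35000 → base R$890400
  R$890400 × 11% = R$97944

General income tax:
  R$527000 × 16% = R$84320
  R$85400 × 29% = R$24766
  → R$109086
  Less jobs credit R$12000 → R$97086

Excess of book-profits minimum tax over general income tax: R$97944 − R$97086 = R$858.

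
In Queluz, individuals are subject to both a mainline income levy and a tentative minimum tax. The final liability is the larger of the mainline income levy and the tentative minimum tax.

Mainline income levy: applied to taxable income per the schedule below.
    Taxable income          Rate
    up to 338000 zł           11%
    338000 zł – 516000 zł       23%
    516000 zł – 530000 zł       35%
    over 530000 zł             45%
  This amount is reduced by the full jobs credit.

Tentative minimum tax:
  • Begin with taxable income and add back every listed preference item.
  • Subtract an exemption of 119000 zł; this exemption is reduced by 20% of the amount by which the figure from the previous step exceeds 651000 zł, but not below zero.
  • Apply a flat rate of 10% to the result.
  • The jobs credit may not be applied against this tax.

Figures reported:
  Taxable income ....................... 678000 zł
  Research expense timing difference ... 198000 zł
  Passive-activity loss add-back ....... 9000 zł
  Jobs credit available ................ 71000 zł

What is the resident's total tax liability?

Tentative minimum tax:
  Adjusted income: 678000 zł + 198000 zł + 9000 zł = 885000 zł
  Exemption: 119000 zł − 20% × (885000 zł − 651000 zł) = 119000 zł − 46800 zł = 72200 zł
  Base: 885000 zł − 72200 zł = 812800 zł
  812800 zł × 10% = 81280 zł

Mainline income levy:
  338000 zł × 11% = 37180 zł
  178000 zł × 23% = 40940 zł
  14000 zł × 35% = 4900 zł
  148000 zł × 45% = 66600 zł
  → 149620 zł
  Less jobs credit 71000 zł → 78620 zł

81280 zł > 78620 zł, so the tentative minimum tax is the binding amount.

81280 zł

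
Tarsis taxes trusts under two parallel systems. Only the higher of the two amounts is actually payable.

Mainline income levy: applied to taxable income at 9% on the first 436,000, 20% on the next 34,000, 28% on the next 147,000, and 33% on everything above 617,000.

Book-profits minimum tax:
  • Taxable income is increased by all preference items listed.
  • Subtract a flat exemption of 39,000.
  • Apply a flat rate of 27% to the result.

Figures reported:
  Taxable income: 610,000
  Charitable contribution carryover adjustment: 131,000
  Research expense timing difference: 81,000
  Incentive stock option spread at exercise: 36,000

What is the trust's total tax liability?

221,130

Book-profits minimum tax:
  Adjusted income: 610,000 + 131,000 + 81,000 + 36,000 = 858,000
  Less exemption 39,000 → base 819,000
  819,000 × 27% = 221,130

Mainline income levy:
  436,000 × 9% = 39,240
  34,000 × 20% = 6,800
  140,000 × 28% = 39,200
  → 85,240

221,130 > 85,240, so the book-profits minimum tax is the binding amount.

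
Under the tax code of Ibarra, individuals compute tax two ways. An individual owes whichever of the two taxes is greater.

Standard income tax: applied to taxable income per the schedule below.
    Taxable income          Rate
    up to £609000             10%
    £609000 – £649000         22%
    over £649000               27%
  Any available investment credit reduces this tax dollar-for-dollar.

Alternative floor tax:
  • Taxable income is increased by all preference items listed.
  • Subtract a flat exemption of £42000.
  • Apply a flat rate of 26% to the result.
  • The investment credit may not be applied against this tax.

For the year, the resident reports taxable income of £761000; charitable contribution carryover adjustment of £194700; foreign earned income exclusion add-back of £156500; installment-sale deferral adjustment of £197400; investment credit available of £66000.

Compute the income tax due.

£329576

Alternative floor tax:
  Adjusted income: £761000 + £194700 + £156500 + £197400 = £1309600
  Less exemption £42000 → base £1267600
  £1267600 × 26% = £329576

Standard income tax:
  £609000 × 10% = £60900
  £40000 × 22% = £8800
  £112000 × 27% = £30240
  → £99940
  Less investment credit £66000 → £33940

£329576 > £33940, so the alternative floor tax is the binding amount.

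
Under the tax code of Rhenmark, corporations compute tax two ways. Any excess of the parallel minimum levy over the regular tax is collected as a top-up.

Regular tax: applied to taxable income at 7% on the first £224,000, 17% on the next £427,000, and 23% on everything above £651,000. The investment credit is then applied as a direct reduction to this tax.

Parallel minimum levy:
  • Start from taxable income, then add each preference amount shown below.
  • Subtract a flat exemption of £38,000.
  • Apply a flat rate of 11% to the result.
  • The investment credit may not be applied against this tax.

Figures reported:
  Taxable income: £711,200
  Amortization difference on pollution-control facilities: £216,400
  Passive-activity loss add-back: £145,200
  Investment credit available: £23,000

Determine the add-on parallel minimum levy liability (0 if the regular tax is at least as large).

£34,712

Regular tax:
  £224,000 × 7% = £15,680
  £427,000 × 17% = £72,590
  £60,200 × 23% = £13,846
  → £102,116
  Less investment credit £23,000 → £79,116

Parallel minimum levy:
  Adjusted income: £711,200 + £216,400 + £145,200 = £1,072,800
  Less exemption £38,000 → base £1,034,800
  £1,034,800 × 11% = £113,828

Excess of parallel minimum levy over regular tax: £113,828 − £79,116 = £34,712.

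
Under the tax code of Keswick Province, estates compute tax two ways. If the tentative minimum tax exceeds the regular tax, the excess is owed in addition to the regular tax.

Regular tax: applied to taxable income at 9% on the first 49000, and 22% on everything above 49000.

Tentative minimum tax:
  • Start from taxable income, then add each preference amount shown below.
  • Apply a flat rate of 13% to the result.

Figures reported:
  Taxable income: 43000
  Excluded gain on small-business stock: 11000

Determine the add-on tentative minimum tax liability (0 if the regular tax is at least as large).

Regular tax:
  43000 × 9% = 3870

Tentative minimum tax:
  Adjusted income: 43000 + 11000 = 54000
  54000 × 13% = 7020

Excess of tentative minimum tax over regular tax: 7020 − 3870 = 3150.

3150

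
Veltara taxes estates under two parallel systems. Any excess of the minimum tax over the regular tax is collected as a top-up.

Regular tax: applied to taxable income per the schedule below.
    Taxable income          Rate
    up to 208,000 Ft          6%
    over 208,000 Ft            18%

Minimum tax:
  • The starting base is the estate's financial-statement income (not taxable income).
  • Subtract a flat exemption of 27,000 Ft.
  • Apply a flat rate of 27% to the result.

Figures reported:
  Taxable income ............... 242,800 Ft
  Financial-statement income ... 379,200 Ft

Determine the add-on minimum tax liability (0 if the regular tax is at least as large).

76,350 Ft

Minimum tax:
  Base (financial-statement income): 379,200 Ft
  Less exemption 27,000 Ft → base 352,200 Ft
  352,200 Ft × 27% = 95,094 Ft

Regular tax:
  208,000 Ft × 6% = 12,480 Ft
  34,800 Ft × 18% = 6,264 Ft
  → 18,744 Ft

Excess of minimum tax over regular tax: 95,094 Ft − 18,744 Ft = 76,350 Ft.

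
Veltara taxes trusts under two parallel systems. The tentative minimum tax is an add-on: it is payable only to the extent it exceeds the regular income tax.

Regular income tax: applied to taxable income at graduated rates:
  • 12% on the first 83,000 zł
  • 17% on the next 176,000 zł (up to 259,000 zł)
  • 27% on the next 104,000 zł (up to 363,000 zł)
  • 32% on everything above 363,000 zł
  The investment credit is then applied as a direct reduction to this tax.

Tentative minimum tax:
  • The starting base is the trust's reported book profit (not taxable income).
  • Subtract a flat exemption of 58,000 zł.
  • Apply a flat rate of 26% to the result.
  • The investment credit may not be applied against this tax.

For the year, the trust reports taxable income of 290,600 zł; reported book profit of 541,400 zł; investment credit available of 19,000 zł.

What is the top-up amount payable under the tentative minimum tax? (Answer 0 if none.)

96,272 zł

Tentative minimum tax:
  Base (reported book profit): 541,400 zł
  Less exemption 58,000 zł → base 483,400 zł
  483,400 zł × 26% = 125,684 zł

Regular income tax:
  83,000 zł × 12% = 9,960 zł
  176,000 zł × 17% = 29,920 zł
  31,600 zł × 27% = 8,532 zł
  → 48,412 zł
  Less investment credit 19,000 zł → 29,412 zł

Excess of tentative minimum tax over regular income tax: 125,684 zł − 29,412 zł = 96,272 zł.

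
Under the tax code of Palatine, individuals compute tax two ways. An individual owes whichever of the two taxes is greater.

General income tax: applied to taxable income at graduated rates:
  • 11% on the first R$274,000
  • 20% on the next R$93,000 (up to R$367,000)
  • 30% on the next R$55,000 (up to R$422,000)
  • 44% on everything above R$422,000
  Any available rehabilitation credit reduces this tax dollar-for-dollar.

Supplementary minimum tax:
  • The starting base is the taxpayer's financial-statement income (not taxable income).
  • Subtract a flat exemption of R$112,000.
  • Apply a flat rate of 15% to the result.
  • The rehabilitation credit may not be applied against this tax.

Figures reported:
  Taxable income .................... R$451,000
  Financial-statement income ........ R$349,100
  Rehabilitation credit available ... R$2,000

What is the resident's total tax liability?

R$76,000

General income tax:
  R$274,000 × 11% = R$30,140
  R$93,000 × 20% = R$18,600
  R$55,000 × 30% = R$16,500
  R$29,000 × 44% = R$12,760
  → R$78,000
  Less rehabilitation credit R$2,000 → R$76,000

Supplementary minimum tax:
  Base (financial-statement income): R$349,100
  Less exemption R$112,000 → base R$237,100
  R$237,100 × 15% = R$35,565

R$76,000 > R$35,565, so the general income tax governs.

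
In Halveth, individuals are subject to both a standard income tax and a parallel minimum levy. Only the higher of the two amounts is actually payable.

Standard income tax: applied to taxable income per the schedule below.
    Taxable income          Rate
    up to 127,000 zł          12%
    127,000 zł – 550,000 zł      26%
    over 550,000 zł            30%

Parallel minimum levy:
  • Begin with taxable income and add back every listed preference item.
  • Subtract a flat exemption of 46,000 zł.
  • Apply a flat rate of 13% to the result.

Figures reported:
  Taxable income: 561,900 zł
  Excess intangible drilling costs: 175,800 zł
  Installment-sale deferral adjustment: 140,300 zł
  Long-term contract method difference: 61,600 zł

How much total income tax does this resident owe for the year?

Standard income tax:
  127,000 zł × 12% = 15,240 zł
  423,000 zł × 26% = 109,980 zł
  11,900 zł × 30% = 3,570 zł
  → 128,790 zł

Parallel minimum levy:
  Adjusted income: 561,900 zł + 175,800 zł + 140,300 zł + 61,600 zł = 939,600 zł
  Less exemption 46,000 zł → base 893,600 zł
  893,600 zł × 13% = 116,168 zł

128,790 zł > 116,168 zł, so the standard income tax governs.

128,790 zł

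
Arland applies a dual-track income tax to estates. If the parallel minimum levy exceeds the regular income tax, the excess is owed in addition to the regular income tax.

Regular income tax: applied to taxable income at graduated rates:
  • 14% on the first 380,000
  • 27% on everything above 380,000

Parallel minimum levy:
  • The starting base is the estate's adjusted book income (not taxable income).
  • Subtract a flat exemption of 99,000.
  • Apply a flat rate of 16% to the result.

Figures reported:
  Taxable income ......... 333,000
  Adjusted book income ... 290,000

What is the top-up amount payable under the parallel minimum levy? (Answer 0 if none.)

0

Parallel minimum levy:
  Base (adjusted book income): 290,000
  Less exemption 99,000 → base 191,000
  191,000 × 16% = 30,560

Regular income tax:
  333,000 × 14% = 46,620

30,560 ≤ 46,620, so no add-on is due.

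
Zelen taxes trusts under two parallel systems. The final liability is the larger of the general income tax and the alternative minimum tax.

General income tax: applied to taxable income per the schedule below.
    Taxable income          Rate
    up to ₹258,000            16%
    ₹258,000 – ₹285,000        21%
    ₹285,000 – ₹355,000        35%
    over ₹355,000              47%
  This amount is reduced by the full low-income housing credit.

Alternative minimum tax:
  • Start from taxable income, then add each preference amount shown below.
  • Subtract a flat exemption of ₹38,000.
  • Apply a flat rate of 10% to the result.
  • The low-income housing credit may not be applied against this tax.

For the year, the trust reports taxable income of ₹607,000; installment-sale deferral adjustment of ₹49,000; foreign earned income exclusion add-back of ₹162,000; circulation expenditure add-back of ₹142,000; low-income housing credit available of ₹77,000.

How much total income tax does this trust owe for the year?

₹112,890

Alternative minimum tax:
  Adjusted income: ₹607,000 + ₹49,000 + ₹162,000 + ₹142,000 = ₹960,000
  Less exemption ₹38,000 → base ₹922,000
  ₹922,000 × 10% = ₹92,200

General income tax:
  ₹258,000 × 16% = ₹41,280
  ₹27,000 × 21% = ₹5,670
  ₹70,000 × 35% = ₹24,500
  ₹252,000 × 47% = ₹118,440
  → ₹189,890
  Less low-income housing credit ₹77,000 → ₹112,890

₹112,890 > ₹92,200, so the general income tax governs.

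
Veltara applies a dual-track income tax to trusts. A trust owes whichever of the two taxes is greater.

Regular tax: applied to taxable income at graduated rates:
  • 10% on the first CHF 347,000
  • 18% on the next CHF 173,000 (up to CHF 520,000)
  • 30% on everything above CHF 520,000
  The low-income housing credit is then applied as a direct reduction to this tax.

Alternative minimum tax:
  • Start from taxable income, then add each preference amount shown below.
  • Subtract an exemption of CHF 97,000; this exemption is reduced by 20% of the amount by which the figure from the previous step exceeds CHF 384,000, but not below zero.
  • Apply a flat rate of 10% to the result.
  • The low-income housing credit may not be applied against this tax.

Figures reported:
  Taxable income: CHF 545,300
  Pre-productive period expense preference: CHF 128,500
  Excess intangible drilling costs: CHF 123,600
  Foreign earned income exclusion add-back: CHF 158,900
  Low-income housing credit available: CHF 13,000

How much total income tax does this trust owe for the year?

Alternative minimum tax:
  Adjusted income: CHF 545,300 + CHF 128,500 + CHF 123,600 + CHF 158,900 = CHF 956,300
  Exemption: 20% × (CHF 956,300 − CHF 384,000) = CHF 114,460 ≥ CHF 97,000, so the exemption is fully phased out
  Base: CHF 956,300 − CHF 0 = CHF 956,300
  CHF 956,300 × 10% = CHF 95,630

Regular tax:
  CHF 347,000 × 10% = CHF 34,700
  CHF 173,000 × 18% = CHF 31,140
  CHF 25,300 × 30% = CHF 7,590
  → CHF 73,430
  Less low-income housing credit CHF 13,000 → CHF 60,430

CHF 95,630 > CHF 60,430, so the alternative minimum tax is the binding amount.

CHF 95,630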